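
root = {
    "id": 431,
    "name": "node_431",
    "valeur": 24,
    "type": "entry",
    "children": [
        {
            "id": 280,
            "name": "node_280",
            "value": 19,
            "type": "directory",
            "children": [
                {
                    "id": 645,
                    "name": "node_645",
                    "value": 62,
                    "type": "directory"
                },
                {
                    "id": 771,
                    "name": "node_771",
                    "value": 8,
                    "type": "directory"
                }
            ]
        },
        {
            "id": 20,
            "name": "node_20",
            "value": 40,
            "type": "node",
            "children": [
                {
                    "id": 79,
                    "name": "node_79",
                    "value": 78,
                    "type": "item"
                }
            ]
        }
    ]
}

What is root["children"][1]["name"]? "node_20"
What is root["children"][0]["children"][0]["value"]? 62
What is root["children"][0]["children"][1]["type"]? "directory"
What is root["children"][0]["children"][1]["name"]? "node_771"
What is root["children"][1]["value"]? 40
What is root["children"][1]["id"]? 20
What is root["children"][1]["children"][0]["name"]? "node_79"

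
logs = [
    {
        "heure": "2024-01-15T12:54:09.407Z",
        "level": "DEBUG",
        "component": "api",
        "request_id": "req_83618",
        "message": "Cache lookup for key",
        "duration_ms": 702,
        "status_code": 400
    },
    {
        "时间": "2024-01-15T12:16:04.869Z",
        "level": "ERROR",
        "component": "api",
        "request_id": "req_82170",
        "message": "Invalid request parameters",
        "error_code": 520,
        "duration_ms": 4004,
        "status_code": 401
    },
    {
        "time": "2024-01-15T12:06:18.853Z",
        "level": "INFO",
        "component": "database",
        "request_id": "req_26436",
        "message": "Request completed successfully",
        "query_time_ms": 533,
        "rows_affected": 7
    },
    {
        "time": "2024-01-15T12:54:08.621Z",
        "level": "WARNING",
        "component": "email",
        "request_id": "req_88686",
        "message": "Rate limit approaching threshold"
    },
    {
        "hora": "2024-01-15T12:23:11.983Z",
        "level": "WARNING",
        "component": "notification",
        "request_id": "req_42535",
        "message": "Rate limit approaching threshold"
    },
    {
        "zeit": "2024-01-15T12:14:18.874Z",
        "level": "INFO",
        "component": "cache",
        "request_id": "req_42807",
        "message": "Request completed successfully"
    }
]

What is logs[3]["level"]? "WARNING"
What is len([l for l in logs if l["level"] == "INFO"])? 2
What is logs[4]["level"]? "WARNING"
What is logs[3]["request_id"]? "req_88686"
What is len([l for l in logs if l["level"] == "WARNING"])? 2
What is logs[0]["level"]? "DEBUG"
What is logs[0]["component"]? "api"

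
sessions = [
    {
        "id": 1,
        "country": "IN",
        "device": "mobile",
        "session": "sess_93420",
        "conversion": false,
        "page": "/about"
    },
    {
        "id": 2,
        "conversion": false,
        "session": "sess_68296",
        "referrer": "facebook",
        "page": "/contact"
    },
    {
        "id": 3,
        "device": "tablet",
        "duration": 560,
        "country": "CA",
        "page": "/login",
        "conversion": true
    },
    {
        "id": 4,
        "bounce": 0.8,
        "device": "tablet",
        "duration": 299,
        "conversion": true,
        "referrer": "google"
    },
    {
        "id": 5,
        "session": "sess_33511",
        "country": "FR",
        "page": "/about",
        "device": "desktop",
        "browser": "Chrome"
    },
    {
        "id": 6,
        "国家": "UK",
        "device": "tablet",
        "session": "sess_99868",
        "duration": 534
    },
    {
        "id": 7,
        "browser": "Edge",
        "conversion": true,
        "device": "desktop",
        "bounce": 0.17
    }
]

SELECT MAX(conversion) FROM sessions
True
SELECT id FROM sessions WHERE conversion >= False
[1, 2, 3, 4, 7]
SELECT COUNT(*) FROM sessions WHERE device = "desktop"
2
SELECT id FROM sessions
[1, 2, 3, 4, 5, 6, 7]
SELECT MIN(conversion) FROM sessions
False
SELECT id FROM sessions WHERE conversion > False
[3, 4, 7]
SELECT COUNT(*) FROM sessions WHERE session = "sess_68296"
1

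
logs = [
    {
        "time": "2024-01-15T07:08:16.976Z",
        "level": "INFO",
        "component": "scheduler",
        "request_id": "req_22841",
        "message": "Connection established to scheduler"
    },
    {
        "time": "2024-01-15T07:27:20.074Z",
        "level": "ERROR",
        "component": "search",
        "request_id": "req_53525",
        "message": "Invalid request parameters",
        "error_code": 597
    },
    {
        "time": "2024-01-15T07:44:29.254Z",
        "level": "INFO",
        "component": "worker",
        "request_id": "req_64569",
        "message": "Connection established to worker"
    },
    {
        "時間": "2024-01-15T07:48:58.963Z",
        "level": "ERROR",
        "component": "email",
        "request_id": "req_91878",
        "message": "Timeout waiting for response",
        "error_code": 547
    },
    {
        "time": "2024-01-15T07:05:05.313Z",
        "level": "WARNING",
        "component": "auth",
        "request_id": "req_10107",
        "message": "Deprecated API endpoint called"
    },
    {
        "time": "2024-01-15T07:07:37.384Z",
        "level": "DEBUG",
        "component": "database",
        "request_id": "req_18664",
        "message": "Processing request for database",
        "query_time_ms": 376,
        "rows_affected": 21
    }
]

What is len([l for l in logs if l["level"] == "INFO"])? 2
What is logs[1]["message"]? "Invalid request parameters"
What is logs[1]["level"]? "ERROR"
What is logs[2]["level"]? "INFO"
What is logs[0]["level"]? "INFO"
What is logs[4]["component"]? "auth"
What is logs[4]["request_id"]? "req_10107"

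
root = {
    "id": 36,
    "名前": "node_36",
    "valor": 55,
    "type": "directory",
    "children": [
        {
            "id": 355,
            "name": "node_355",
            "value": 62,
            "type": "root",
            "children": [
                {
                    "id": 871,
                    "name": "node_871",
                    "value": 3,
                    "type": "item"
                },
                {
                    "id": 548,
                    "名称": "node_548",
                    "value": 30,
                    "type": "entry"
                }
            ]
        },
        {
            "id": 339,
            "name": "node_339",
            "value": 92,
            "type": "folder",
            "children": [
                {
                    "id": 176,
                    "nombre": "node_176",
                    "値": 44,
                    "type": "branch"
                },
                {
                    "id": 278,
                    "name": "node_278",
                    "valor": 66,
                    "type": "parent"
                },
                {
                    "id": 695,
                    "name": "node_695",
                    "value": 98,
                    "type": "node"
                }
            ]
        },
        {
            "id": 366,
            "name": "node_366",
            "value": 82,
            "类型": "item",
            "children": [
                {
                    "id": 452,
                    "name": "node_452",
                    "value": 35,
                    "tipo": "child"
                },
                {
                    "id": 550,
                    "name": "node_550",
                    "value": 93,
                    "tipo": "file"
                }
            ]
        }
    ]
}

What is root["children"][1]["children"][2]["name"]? "node_695"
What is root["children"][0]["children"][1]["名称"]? "node_548"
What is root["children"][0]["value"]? 62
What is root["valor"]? 55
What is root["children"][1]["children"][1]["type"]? "parent"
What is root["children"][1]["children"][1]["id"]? 278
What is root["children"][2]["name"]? "node_366"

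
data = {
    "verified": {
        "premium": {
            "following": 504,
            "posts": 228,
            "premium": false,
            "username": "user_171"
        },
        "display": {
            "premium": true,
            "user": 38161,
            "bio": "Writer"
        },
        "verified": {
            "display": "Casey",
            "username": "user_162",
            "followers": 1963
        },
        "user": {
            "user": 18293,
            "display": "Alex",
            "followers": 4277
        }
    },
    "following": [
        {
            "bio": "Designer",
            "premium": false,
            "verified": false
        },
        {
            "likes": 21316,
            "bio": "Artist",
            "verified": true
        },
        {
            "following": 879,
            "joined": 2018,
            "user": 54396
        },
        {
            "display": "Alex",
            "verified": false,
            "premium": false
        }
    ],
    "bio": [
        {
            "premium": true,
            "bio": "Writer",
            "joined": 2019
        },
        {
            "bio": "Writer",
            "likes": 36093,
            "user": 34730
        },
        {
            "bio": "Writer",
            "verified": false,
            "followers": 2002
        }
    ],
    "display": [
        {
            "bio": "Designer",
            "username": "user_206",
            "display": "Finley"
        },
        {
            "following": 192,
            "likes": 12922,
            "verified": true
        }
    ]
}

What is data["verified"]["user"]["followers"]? 4277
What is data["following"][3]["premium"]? False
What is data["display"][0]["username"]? "user_206"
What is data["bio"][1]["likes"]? 36093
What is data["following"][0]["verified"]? False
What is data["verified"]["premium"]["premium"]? False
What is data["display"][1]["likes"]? 12922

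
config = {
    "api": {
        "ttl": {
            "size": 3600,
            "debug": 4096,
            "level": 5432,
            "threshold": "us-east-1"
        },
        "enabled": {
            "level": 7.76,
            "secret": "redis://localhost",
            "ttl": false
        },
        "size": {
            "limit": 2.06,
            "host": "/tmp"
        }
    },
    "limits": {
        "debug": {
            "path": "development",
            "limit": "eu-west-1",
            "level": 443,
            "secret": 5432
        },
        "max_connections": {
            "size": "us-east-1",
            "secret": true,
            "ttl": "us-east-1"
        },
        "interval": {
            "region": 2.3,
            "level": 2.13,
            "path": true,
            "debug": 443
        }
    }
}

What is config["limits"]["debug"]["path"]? "development"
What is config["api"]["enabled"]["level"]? 7.76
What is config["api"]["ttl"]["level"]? 5432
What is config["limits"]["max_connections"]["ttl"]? "us-east-1"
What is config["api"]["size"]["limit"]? 2.06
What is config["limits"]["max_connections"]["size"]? "us-east-1"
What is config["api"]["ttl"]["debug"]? 4096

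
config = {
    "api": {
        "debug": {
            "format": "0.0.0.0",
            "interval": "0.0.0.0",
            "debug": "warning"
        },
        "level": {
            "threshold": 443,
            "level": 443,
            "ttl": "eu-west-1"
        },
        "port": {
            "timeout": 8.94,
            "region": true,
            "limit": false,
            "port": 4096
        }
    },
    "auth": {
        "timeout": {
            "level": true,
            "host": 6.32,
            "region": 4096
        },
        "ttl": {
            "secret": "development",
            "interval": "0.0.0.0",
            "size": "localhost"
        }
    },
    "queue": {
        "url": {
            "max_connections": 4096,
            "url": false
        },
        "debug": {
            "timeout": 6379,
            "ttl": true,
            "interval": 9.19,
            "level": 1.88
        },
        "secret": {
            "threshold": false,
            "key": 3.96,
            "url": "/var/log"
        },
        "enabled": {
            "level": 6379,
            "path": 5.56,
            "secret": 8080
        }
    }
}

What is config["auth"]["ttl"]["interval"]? "0.0.0.0"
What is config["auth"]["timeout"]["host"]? 6.32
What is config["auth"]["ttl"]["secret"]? "development"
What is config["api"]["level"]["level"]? 443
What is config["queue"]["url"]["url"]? False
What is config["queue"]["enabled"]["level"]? 6379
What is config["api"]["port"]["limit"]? False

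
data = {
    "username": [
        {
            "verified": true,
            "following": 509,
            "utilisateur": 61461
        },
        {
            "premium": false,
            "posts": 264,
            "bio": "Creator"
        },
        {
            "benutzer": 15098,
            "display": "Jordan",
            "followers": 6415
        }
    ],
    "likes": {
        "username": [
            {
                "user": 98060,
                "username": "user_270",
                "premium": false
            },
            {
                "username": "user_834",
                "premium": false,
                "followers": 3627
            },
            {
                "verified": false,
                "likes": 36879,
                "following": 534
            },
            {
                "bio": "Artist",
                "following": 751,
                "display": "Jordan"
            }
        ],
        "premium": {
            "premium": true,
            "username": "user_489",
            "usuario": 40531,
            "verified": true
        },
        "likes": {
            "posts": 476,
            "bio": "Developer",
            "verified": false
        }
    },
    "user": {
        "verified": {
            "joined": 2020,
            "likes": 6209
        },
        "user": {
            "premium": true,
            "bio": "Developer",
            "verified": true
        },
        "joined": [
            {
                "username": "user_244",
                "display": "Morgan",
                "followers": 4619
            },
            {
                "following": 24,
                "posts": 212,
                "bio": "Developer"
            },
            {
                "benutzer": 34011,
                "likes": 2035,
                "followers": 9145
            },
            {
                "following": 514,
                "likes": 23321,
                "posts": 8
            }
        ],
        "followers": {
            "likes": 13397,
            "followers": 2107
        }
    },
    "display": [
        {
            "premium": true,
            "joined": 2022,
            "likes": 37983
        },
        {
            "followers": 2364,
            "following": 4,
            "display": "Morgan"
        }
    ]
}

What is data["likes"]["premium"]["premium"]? True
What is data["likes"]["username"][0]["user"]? 98060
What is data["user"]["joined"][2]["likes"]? 2035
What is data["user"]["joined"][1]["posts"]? 212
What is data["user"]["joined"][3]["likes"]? 23321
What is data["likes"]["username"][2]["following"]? 534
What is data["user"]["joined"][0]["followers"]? 4619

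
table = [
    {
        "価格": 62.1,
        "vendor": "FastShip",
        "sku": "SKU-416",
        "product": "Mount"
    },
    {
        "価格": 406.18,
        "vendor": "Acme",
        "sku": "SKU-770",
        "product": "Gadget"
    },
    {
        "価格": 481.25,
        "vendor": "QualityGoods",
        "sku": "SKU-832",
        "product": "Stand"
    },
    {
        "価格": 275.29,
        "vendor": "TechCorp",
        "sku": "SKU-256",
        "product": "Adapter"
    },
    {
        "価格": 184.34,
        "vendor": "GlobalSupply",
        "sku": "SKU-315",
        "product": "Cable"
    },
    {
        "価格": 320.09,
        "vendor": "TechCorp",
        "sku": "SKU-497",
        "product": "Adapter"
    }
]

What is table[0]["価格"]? 62.1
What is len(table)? 6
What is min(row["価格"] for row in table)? 62.1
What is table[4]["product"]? "Cable"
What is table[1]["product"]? "Gadget"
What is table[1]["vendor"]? "Acme"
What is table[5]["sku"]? "SKU-497"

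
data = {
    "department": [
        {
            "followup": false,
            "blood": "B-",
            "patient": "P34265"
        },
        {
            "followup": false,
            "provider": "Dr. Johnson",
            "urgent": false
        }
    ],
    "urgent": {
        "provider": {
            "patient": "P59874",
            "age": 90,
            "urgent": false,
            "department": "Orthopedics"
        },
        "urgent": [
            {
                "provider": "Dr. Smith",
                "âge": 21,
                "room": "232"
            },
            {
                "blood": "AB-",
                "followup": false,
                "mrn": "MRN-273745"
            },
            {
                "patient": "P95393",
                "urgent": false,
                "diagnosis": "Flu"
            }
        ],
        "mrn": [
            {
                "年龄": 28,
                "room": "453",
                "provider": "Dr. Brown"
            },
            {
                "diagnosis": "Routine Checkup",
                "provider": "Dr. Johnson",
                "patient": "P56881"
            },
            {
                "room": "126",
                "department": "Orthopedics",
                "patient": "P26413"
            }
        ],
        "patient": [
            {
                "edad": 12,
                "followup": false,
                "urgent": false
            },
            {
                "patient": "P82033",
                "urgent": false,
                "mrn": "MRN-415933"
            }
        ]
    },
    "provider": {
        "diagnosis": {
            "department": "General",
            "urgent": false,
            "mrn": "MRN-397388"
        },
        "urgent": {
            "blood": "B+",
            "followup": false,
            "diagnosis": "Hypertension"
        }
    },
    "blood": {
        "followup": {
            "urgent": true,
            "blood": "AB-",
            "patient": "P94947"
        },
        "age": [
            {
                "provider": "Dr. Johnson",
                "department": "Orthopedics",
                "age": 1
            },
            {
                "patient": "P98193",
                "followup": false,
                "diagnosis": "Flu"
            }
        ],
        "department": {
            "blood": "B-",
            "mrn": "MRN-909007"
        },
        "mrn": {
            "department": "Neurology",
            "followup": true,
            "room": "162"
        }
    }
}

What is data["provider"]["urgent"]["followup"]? False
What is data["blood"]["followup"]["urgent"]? True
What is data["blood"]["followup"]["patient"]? "P94947"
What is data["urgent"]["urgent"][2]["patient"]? "P95393"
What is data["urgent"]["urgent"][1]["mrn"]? "MRN-273745"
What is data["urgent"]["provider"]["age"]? 90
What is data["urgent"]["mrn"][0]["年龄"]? 28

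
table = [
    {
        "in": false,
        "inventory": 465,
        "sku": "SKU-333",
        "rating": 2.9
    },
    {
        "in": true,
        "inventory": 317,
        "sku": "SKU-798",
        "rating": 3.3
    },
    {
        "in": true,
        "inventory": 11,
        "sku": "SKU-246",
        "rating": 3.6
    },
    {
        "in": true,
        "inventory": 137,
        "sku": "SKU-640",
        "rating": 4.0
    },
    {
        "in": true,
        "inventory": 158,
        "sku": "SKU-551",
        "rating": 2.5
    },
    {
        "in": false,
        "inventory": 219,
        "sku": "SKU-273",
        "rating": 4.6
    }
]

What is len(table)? 6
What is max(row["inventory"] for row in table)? 465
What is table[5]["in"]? False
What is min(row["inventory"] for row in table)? 11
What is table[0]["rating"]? 2.9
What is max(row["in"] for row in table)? True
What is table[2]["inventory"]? 11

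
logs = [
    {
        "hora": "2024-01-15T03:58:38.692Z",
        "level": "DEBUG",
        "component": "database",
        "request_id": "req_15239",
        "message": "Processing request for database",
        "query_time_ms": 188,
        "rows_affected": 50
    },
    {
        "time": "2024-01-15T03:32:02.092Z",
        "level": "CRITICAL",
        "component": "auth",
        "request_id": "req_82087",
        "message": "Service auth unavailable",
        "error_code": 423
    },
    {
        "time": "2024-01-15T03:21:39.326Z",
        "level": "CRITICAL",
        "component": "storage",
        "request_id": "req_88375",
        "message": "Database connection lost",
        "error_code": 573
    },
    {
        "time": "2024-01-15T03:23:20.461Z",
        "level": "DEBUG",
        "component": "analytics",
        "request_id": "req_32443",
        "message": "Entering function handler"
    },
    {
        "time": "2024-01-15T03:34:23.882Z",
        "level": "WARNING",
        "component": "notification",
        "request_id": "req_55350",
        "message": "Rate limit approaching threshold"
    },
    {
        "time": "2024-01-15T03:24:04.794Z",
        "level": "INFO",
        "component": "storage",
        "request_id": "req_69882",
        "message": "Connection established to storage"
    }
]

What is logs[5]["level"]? "INFO"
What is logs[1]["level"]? "CRITICAL"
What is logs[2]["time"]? "2024-01-15T03:21:39.326Z"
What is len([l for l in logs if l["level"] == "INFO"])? 1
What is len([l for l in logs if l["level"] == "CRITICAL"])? 2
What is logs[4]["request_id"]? "req_55350"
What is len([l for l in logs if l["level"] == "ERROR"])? 0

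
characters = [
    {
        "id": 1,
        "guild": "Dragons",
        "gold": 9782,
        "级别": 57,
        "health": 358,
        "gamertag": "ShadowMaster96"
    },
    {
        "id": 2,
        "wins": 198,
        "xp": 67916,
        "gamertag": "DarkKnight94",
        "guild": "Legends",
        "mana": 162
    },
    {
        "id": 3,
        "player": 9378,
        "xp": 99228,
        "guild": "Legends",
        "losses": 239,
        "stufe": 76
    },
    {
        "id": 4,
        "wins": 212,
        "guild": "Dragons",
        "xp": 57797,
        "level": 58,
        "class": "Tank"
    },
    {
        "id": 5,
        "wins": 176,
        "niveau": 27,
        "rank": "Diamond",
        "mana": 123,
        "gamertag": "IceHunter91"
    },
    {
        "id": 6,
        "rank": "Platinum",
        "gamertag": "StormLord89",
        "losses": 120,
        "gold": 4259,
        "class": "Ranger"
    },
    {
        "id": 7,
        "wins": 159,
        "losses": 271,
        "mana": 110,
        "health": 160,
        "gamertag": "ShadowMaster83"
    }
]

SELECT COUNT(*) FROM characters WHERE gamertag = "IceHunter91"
1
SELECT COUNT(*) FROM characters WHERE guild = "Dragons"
2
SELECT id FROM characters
[1, 2, 3, 4, 5, 6, 7]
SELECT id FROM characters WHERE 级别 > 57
[]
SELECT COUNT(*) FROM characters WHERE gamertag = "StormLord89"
1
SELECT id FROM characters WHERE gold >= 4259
[1, 6]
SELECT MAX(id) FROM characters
7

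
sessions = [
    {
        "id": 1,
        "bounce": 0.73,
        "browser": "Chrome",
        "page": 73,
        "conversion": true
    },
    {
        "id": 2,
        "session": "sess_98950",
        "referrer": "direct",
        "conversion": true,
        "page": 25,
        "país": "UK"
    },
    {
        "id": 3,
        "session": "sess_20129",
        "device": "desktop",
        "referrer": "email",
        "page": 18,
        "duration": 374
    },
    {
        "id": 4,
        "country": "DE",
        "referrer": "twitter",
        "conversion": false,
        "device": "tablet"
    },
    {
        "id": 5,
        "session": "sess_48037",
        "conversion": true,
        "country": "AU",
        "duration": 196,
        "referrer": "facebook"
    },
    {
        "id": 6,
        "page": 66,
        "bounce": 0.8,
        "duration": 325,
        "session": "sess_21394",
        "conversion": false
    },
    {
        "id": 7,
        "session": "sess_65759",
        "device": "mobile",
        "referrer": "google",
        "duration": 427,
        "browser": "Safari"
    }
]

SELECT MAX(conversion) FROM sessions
True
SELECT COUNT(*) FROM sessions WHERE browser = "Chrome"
1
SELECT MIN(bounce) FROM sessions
0.73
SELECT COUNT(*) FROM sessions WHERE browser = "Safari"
1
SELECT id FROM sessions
[1, 2, 3, 4, 5, 6, 7]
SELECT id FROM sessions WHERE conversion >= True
[1, 2, 5]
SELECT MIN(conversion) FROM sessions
False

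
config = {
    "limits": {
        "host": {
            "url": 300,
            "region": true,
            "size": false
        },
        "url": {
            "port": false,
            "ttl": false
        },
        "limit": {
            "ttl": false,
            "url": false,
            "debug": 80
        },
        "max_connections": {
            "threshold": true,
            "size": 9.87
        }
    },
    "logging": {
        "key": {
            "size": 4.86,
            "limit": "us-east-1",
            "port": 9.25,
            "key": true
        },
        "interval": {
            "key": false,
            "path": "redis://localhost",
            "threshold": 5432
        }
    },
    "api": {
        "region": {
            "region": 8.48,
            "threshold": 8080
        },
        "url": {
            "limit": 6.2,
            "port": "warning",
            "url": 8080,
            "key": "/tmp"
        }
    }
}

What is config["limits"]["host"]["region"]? True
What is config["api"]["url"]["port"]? "warning"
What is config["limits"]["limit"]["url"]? False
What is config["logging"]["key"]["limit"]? "us-east-1"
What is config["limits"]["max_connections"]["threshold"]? True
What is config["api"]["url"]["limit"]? 6.2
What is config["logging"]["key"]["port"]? 9.25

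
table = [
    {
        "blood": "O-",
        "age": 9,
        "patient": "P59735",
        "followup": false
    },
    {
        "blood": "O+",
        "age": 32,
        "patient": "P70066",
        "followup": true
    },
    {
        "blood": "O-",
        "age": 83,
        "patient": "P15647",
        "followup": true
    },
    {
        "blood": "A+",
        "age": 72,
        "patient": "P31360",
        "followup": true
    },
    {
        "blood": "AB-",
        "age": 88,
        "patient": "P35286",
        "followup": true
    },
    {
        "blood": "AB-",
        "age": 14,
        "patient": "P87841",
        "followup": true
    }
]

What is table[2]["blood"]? "O-"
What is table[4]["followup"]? True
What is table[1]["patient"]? "P70066"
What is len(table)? 6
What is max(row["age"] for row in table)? 88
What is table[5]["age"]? 14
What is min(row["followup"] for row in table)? False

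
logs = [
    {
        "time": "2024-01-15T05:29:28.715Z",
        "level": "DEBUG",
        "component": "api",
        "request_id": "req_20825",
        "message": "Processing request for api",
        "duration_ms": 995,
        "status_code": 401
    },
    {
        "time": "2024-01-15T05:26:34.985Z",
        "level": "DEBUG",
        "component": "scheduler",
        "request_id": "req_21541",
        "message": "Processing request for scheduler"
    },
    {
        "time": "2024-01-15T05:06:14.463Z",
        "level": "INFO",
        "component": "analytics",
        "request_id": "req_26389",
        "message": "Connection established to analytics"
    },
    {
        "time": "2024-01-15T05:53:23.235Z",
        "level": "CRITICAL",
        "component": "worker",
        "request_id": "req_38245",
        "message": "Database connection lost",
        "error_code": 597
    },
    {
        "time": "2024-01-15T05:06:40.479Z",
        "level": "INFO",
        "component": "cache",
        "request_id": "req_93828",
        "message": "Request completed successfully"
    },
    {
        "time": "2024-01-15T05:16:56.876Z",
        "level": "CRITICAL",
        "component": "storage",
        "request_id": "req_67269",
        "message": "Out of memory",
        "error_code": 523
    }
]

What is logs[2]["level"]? "INFO"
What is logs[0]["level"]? "DEBUG"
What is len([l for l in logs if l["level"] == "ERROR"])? 0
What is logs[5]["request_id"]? "req_67269"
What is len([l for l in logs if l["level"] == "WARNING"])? 0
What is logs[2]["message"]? "Connection established to analytics"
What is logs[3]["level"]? "CRITICAL"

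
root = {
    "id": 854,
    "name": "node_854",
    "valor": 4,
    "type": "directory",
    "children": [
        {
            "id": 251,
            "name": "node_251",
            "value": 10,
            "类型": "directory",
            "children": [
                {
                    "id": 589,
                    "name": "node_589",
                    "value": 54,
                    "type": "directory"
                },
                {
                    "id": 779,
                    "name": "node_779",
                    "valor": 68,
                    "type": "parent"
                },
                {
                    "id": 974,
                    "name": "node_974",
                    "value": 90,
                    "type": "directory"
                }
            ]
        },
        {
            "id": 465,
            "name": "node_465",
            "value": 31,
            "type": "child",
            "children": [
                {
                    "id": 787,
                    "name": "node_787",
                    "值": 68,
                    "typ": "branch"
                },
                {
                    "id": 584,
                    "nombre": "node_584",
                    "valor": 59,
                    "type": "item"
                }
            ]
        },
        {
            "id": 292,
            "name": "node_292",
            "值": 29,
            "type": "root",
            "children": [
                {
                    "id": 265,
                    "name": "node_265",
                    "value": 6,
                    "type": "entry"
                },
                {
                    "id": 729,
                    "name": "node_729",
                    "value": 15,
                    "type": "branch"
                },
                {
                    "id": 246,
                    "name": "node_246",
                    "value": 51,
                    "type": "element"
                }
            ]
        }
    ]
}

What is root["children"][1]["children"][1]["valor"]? 59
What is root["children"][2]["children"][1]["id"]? 729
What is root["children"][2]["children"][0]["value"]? 6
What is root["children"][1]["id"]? 465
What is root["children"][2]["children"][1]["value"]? 15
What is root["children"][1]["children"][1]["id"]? 584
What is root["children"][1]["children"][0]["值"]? 68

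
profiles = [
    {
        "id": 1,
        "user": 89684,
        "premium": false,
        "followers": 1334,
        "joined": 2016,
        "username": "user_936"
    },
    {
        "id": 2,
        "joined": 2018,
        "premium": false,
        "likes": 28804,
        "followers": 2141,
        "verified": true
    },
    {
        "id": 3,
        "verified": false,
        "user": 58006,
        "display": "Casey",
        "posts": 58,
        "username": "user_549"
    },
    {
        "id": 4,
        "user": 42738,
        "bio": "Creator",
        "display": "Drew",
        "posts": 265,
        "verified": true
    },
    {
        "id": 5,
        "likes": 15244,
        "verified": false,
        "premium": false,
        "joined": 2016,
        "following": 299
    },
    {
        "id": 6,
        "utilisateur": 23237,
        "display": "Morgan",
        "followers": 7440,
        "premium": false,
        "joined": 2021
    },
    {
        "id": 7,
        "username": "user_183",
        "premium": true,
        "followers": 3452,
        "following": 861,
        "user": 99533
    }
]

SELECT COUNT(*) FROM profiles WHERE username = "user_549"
1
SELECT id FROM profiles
[1, 2, 3, 4, 5, 6, 7]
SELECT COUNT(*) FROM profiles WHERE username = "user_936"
1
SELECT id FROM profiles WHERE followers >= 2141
[2, 6, 7]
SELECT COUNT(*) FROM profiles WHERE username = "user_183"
1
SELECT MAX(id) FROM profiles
7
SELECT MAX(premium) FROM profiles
True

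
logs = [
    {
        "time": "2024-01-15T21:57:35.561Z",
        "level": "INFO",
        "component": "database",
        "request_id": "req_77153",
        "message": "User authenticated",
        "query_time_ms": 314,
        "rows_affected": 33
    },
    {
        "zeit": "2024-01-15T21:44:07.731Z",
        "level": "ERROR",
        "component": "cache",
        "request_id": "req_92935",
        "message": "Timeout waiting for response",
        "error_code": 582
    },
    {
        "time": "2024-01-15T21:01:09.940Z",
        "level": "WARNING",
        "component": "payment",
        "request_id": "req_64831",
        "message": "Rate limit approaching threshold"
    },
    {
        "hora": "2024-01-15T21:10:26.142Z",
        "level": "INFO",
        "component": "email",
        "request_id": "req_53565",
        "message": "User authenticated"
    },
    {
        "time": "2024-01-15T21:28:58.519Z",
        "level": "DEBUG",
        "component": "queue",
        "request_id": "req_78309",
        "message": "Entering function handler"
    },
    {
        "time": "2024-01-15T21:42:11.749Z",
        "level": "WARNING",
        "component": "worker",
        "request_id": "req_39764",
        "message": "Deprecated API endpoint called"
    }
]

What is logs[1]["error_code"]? 582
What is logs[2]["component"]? "payment"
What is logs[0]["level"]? "INFO"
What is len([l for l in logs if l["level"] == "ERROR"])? 1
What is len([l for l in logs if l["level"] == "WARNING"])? 2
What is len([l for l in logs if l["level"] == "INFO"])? 2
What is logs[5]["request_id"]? "req_39764"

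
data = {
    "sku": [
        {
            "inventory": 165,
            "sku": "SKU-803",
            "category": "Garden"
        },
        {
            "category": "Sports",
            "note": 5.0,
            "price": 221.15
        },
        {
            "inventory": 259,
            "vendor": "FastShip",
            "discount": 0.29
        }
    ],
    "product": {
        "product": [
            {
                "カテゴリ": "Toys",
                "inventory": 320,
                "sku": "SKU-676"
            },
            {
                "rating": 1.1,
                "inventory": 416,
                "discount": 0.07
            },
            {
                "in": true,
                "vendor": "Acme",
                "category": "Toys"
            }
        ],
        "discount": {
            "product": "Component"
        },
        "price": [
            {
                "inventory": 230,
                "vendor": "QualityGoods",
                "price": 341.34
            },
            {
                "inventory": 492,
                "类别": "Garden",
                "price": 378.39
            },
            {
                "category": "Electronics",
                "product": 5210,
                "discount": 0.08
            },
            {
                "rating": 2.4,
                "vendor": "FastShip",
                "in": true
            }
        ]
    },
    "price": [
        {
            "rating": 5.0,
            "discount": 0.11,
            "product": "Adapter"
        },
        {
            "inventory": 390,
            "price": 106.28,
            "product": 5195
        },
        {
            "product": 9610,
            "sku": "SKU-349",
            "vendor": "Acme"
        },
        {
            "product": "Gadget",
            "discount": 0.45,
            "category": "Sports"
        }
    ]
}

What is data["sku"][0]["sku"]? "SKU-803"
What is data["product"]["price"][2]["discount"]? 0.08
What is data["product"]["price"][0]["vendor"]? "QualityGoods"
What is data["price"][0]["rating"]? 5.0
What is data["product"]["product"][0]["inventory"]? 320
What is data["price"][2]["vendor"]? "Acme"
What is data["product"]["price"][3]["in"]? True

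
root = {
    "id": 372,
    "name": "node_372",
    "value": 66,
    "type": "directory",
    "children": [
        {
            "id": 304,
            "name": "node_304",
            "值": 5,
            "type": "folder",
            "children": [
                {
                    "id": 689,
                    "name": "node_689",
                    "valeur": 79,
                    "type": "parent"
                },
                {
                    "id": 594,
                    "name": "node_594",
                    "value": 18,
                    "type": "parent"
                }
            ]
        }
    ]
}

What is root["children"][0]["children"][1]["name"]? "node_594"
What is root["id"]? 372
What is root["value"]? 66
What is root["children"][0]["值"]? 5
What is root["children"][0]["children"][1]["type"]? "parent"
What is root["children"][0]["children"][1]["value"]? 18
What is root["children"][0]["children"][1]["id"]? 594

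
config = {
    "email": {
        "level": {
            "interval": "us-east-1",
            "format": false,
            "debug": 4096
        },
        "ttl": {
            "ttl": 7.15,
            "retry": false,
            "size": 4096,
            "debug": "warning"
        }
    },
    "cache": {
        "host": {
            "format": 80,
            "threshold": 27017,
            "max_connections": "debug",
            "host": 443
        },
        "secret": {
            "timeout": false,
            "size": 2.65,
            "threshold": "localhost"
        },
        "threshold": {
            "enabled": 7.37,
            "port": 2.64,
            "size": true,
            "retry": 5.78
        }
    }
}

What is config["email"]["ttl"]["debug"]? "warning"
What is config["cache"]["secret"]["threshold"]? "localhost"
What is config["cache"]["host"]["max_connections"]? "debug"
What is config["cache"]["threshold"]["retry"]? 5.78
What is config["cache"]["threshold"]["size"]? True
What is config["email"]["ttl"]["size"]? 4096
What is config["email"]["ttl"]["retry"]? False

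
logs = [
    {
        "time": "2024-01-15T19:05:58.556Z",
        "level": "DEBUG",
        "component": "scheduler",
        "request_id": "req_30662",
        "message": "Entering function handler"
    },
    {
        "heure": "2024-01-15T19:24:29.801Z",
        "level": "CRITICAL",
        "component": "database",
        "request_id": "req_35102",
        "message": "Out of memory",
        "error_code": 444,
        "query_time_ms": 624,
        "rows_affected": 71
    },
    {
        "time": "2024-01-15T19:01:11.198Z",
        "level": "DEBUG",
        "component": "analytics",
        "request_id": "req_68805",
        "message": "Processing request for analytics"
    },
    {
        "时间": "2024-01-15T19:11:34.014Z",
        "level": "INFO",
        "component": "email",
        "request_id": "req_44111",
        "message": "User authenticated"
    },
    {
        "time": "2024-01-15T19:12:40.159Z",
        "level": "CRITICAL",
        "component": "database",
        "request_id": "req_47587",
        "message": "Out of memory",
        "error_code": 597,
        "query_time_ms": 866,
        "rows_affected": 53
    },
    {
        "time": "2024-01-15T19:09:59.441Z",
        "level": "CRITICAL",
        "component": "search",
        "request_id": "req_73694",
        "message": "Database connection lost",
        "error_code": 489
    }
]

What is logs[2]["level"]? "DEBUG"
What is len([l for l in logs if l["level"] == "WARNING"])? 0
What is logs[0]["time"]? "2024-01-15T19:05:58.556Z"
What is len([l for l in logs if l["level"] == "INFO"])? 1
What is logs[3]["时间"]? "2024-01-15T19:11:34.014Z"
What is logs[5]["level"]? "CRITICAL"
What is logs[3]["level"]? "INFO"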